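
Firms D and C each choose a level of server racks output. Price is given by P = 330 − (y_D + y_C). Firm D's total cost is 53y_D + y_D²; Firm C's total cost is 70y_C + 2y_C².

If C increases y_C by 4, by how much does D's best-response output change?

Firm D's profit: π = y_D(330 − (y_D + y_C)) − 53y_D − y_D².
∂π/∂y_D = 277 − 4y_D − y_C = 0, so y_D = 69.25 − 0.25y_C.
The reaction-function slope is −0.25, so a 4-unit rise in y_C moves y_D by −0.25 × 4 = −1. D's best response falls — the actions are strategic substitutes.

-1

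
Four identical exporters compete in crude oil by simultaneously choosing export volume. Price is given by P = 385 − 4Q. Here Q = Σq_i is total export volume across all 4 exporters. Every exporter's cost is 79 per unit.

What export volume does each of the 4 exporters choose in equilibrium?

A representative exporter's profit is π_i = q_i(385 − 4Q) − 79q_i, with Q = q_i + Σ_{j≠i} q_j.
First-order condition: 306 − 8q_i − 4Σ_{j≠i} q_j = 0.
In a symmetric equilibrium every exporter chooses the same q, so Σ_{j≠i} q_j = 3q. The condition becomes 306 − 20q = 0, giving q = 306/20 = 15.3.

15.3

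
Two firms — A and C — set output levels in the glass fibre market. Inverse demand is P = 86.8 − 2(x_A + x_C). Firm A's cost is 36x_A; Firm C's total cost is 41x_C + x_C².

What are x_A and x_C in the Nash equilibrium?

Firm A's profit: π = x_A(86.8 − 2(x_A + x_C)) − 36x_A.
∂π/∂x_A = 50.8 − 4x_A − 2x_C = 0, so x_A = 12.7 − 0.5x_C.
For C: ∂π/∂x_C = 45.8 − 6x_C − 2x_A = 0 ⇒ x_C = 229/30 − (1/3)x_A.
Solving the two reaction functions simultaneously: (1 − (−0.5)(−1/3))x_A = 12.7 − 0.5·(229/30), so (5/6)x_A = 533/60 and x_A = 10.66.
Then x_C = 229/30 − (1/3)·10.66 = 4.08.

10.66, 4.08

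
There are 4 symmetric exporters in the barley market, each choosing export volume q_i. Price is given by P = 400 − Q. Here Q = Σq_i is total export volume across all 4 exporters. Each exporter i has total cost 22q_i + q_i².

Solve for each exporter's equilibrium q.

A representative exporter's profit is π_i = q_i(400 − Q) − 22q_i − q_i², with Q = q_i + Σ_{j≠i} q_j.
First-order condition: 378 − 4q_i − Σ_{j≠i} q_j = 0.
With identical exporters, set every q_j = q: then 378 − 4q − 3q = 0, i.e. q = 378/7 = 54.

54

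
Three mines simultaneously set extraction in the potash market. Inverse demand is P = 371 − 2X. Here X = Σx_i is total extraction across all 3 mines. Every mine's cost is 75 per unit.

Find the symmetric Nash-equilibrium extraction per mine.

A representative mine's profit is π_i = x_i(371 − 2X) − 75x_i, with X = x_i + Σ_{j≠i} x_j.
First-order condition: 296 − 4x_i − 2Σ_{j≠i} x_j = 0.
In a symmetric equilibrium every mine chooses the same x, so Σ_{j≠i} x_j = 2x. The condition becomes 296 − 8x = 0, giving x = 296/8 = 37.

37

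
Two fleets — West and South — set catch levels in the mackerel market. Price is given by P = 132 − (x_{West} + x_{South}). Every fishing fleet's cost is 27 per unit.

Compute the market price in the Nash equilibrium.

62

Fishing fleet West's profit: π = x_{West}(132 − (x_{West} + x_{South})) − 27x_{West}.
∂π/∂x_{West} = 105 − 2x_{West} − x_{South} = 0, so x_{West} = 52.5 − 0.5x_{South}.
By symmetry x_{South} = x_{West}; substituting into the reaction function, 1.5x_{West} = 52.5 and x_{West} = 35.
Equilibrium price: P = 132 − 70 = 62.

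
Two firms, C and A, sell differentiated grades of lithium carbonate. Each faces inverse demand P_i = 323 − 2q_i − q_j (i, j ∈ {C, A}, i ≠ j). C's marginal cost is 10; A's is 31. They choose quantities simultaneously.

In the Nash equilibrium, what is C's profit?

8192

Firm C's profit: π = q_C(323 − 2q_C − q_A) − 10q_C.
∂π/∂q_C = 313 − 4q_C − q_A = 0 ⇒ q_C = 78.25 − 0.25q_A.
Similarly q_A = 73 − 0.25q_C.
Plugging q_A into C's best response: q_C = 78.25 − 0.25(73 − 0.25q_C) ⇒ 0.9375q_C = 60, so q_C = 64.
Then q_A = 73 − 0.25·64 = 57.
P_C = 323 − 2·64 − 57 = 138.
Profit = (138 − 10)·64 = 8192.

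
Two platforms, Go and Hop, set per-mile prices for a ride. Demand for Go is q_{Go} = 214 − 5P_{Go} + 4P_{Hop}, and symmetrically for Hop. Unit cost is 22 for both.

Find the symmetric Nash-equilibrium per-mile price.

Go's profit: π = (P_{Go} − 22)(214 − 5P_{Go} + 4P_{Hop}).
∂π/∂P_{Go} = 324 − 10P_{Go} + 4P_{Hop} = 0 ⇒ P_{Go} = 32.4 + 0.4P_{Hop}.
By symmetry P_{Hop} = P_{Go}; substituting into the reaction function, 0.6P_{Go} = 32.4 and P_{Go} = 54.

54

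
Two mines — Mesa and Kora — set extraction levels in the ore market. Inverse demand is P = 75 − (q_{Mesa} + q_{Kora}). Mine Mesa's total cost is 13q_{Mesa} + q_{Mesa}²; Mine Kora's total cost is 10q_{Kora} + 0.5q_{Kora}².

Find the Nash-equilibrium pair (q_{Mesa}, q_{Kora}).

Mine Mesa's profit: π = q_{Mesa}(75 − (q_{Mesa} + q_{Kora})) − 13q_{Mesa} − q_{Mesa}².
∂π/∂q_{Mesa} = 62 − 4q_{Mesa} − q_{Kora} = 0, so q_{Mesa} = 15.5 − 0.25q_{Kora}.
For Kora: ∂π/∂q_{Kora} = 65 − 3q_{Kora} − q_{Mesa} = 0 ⇒ q_{Kora} = 65/3 − (1/3)q_{Mesa}.
Substituting the second reaction function into the first: q_{Mesa} = 15.5 − 0.25(65/3 − (1/3)q_{Mesa}), which gives (11/12)q_{Mesa} = 121/12 ⇒ q_{Mesa} = 11.
Then q_{Kora} = 65/3 − (1/3)·11 = 18.

11, 18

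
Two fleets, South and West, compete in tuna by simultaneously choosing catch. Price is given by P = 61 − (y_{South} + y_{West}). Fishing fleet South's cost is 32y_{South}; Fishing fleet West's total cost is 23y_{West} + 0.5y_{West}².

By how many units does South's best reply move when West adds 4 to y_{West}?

-2

Fishing fleet South's profit: π = y_{South}(61 − (y_{South} + y_{West})) − 32y_{South}.
∂π/∂y_{South} = 29 − 2y_{South} − y_{West} = 0, so y_{South} = 14.5 − 0.5y_{West}.
The reaction-function slope is −0.5, so a 4-unit rise in y_{West} moves y_{South} by −0.5 × 4 = −2. South's best response falls — the actions are strategic substitutes.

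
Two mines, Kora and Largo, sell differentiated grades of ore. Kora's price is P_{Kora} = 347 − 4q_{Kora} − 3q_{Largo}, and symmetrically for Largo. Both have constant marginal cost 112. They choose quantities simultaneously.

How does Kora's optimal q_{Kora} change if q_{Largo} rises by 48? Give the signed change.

Mine Kora's profit: π = q_{Kora}(347 − 4q_{Kora} − 3q_{Largo}) − 112q_{Kora}.
∂π/∂q_{Kora} = 235 − 8q_{Kora} − 3q_{Largo} = 0 ⇒ q_{Kora} = 29.375 − 0.375q_{Largo}.
The reaction-function slope is −0.375, so a 48-unit rise in q_{Largo} moves q_{Kora} by −0.375 × 48 = −18. Kora's best response falls — the actions are strategic substitutes.

-18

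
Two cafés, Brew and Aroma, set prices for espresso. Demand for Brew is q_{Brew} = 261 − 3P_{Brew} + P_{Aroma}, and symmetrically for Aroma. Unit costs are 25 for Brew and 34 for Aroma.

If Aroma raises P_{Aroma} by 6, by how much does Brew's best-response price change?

1

Brew's profit: π = (P_{Brew} − 25)(261 − 3P_{Brew} + P_{Aroma}).
∂π/∂P_{Brew} = 336 − 6P_{Brew} + P_{Aroma} = 0 ⇒ P_{Brew} = 56 + (1/6)P_{Aroma}.
The reaction-function slope is 1/6, so a 6-unit rise in P_{Aroma} moves P_{Brew} by 1/6 × 6 = 1. Brew's best response rises — the actions are strategic complements.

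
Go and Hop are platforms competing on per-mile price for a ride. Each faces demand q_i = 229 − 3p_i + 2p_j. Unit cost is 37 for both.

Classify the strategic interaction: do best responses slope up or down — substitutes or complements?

Go's profit: π = (p_{Go} − 37)(229 − 3p_{Go} + 2p_{Hop}).
∂π/∂p_{Go} = 340 − 6p_{Go} + 2p_{Hop} = 0 ⇒ p_{Go} = 170/3 + (1/3)p_{Hop}.
The best-response slope dp_{Go}/dp_{Hop} = 1/3 > 0: the reaction function is upward-sloping, so the choices are strategic complements.

strategic complements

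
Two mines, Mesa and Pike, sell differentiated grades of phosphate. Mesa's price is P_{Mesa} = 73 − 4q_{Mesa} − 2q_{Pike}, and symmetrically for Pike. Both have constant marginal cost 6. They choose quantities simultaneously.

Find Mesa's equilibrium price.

Mine Mesa's profit: π = q_{Mesa}(73 − 4q_{Mesa} − 2q_{Pike}) − 6q_{Mesa}.
∂π/∂q_{Mesa} = 67 − 8q_{Mesa} − 2q_{Pike} = 0 ⇒ q_{Mesa} = 8.375 − 0.25q_{Pike}.
The game is symmetric, so in equilibrium q_{Pike} = q_{Mesa}: the reaction function gives 1.25q_{Mesa} = 8.375, hence q_{Mesa} = 6.7.
P_{Mesa} = 73 − 4·6.7 − 2·6.7 = 32.8.

32.8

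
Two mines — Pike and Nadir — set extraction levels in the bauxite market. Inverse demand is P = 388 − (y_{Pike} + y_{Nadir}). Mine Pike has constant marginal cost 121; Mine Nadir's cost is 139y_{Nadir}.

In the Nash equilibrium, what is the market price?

Mine Pike's profit: π = y_{Pike}(388 − (y_{Pike} + y_{Nadir})) − 121y_{Pike}.
∂π/∂y_{Pike} = 267 − 2y_{Pike} − y_{Nadir} = 0, so y_{Pike} = 133.5 − 0.5y_{Nadir}.
By the same steps for Nadir: y_{Nadir} = 124.5 − 0.5y_{Pike}.
Plugging y_{Nadir} into Pike's best response: y_{Pike} = 133.5 − 0.5(124.5 − 0.5y_{Pike}) ⇒ 0.75y_{Pike} = 71.25, so y_{Pike} = 95.
Then y_{Nadir} = 124.5 − 0.5·95 = 77.
Equilibrium price: P = 388 − 172 = 216.

216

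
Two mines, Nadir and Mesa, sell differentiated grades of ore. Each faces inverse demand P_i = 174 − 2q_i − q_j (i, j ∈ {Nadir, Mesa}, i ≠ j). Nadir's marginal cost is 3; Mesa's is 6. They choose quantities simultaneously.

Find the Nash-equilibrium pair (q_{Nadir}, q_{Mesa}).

34.4, 33.4

Mine Nadir's profit: π = q_{Nadir}(174 − 2q_{Nadir} − q_{Mesa}) − 3q_{Nadir}.
∂π/∂q_{Nadir} = 171 − 4q_{Nadir} − q_{Mesa} = 0 ⇒ q_{Nadir} = 42.75 − 0.25q_{Mesa}.
Similarly q_{Mesa} = 42 − 0.25q_{Nadir}.
Solving the two reaction functions simultaneously: (1 − (−0.25)(−0.25))q_{Nadir} = 42.75 − 0.25·42, so 0.9375q_{Nadir} = 32.25 and q_{Nadir} = 34.4.
Then q_{Mesa} = 42 − 0.25·34.4 = 33.4.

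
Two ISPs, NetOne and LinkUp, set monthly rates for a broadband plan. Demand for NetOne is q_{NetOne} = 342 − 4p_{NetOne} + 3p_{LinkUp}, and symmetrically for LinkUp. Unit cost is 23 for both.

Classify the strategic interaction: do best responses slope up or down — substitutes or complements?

NetOne's profit: π = (p_{NetOne} − 23)(342 − 4p_{NetOne} + 3p_{LinkUp}).
∂π/∂p_{NetOne} = 434 − 8p_{NetOne} + 3p_{LinkUp} = 0 ⇒ p_{NetOne} = 54.25 + 0.375p_{LinkUp}.
The best-response slope dp_{NetOne}/dp_{LinkUp} = 0.375 > 0: the reaction function is upward-sloping, so the choices are strategic complements.

strategic complements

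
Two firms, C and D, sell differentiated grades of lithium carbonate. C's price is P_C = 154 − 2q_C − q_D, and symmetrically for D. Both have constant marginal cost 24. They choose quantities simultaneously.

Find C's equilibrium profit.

1352

Firm C's profit: π = q_C(154 − 2q_C − q_D) − 24q_C.
∂π/∂q_C = 130 − 4q_C − q_D = 0 ⇒ q_C = 32.5 − 0.25q_D.
The game is symmetric, so in equilibrium q_D = q_C: the reaction function gives 1.25q_C = 32.5, hence q_C = 26.
P_C = 154 − 2·26 − 26 = 76.
Profit = (76 − 24)·26 = 1352.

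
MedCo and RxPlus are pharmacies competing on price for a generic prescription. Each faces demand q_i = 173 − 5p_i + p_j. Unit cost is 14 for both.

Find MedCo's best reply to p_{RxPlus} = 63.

30.6

MedCo's profit: π = (p_{MedCo} − 14)(173 − 5p_{MedCo} + p_{RxPlus}).
∂π/∂p_{MedCo} = 243 − 10p_{MedCo} + p_{RxPlus} = 0 ⇒ p_{MedCo} = 24.3 + 0.1p_{RxPlus}.
At p_{RxPlus} = 63: p_{MedCo} = 24.3 + 0.1·63 = 30.6.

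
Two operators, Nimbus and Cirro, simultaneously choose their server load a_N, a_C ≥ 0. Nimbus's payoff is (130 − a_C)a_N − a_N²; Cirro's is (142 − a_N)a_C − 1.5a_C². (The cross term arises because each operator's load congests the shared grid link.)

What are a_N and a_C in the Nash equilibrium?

49.6, 30.8

Expanding Nimbus's payoff: 130a_N − a_Ca_N − a_N².
∂π/∂a_N = 130 − a_C − 2a_N = 0, so a_N = 65 − 0.5a_C.
Likewise for Cirro: a_C = 142/3 − (1/3)a_N.
Substituting the second reaction function into the first: a_N = 65 − 0.5(142/3 − (1/3)a_N), which gives (5/6)a_N = 124/3 ⇒ a_N = 49.6.
Then a_C = 142/3 − (1/3)·49.6 = 30.8.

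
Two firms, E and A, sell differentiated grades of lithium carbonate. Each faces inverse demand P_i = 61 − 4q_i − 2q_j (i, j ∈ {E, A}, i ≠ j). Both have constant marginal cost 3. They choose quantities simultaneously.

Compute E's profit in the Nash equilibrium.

134.56

Firm E's profit: π = q_E(61 − 4q_E − 2q_A) − 3q_E.
∂π/∂q_E = 58 − 8q_E − 2q_A = 0 ⇒ q_E = 7.25 − 0.25q_A.
By symmetry q_A = q_E; substituting into the reaction function, 1.25q_E = 7.25 and q_E = 5.8.
P_E = 61 − 4·5.8 − 2·5.8 = 26.2.
Profit = (26.2 − 3)·5.8 = 134.56.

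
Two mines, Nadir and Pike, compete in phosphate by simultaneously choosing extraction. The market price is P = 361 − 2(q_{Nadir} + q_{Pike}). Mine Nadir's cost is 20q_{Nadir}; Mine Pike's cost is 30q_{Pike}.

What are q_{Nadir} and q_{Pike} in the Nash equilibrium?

58.5, 53.5

Mine Nadir's profit: π = q_{Nadir}(361 − 2(q_{Nadir} + q_{Pike})) − 20q_{Nadir}.
∂π/∂q_{Nadir} = 341 − 4q_{Nadir} − 2q_{Pike} = 0, so q_{Nadir} = 85.25 − 0.5q_{Pike}.
By the same steps for Pike: q_{Pike} = 82.75 − 0.5q_{Nadir}.
Solving the two reaction functions simultaneously: (1 − (−0.5)(−0.5))q_{Nadir} = 85.25 − 0.5·82.75, so 0.75q_{Nadir} = 43.875 and q_{Nadir} = 58.5.
Then q_{Pike} = 82.75 − 0.5·58.5 = 53.5.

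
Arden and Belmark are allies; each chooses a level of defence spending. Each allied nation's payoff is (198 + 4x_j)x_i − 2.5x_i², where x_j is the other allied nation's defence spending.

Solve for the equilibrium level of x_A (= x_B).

198

Arden's payoff is (198 + 4x_B)x_A − 2.5x_A².
∂π/∂x_A = 198 + 4x_B − 5x_A = 0, so x_A = 39.6 + 0.8x_B.
Setting x_A = x_B in the reaction function: x_A = 39.6 + 0.8x_A, so x_A = 39.6 / 0.2 = 198.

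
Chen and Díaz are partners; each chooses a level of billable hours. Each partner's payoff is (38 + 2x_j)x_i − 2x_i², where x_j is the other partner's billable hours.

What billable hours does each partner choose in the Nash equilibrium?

Chen's payoff is (38 + 2x_D)x_C − 2x_C².
∂π/∂x_C = 38 + 2x_D − 4x_C = 0, so x_C = 9.5 + 0.5x_D.
The game is symmetric, so in equilibrium x_D = x_C: the reaction function gives 0.5x_C = 9.5, hence x_C = 19.

19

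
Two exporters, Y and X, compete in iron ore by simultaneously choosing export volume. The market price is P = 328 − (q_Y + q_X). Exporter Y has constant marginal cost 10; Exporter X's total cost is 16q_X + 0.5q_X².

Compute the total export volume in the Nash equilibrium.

189.6

Exporter Y's profit: π = q_Y(328 − (q_Y + q_X)) − 10q_Y.
∂π/∂q_Y = 318 − 2q_Y − q_X = 0, so q_Y = 159 − 0.5q_X.
For X: ∂π/∂q_X = 312 − 3q_X − q_Y = 0 ⇒ q_X = 104 − (1/3)q_Y.
Solving the two reaction functions simultaneously: (1 − (−0.5)(−1/3))q_Y = 159 − 0.5·104, so (5/6)q_Y = 107 and q_Y = 128.4.
Then q_X = 104 − (1/3)·128.4 = 61.2.
Total export volume: 128.4 + 61.2 = 189.6.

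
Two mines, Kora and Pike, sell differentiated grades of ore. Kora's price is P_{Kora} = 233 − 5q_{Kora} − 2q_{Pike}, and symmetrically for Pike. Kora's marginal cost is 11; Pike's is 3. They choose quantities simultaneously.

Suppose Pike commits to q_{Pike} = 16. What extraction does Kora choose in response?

Mine Kora's profit: π = q_{Kora}(233 − 5q_{Kora} − 2q_{Pike}) − 11q_{Kora}.
∂π/∂q_{Kora} = 222 − 10q_{Kora} − 2q_{Pike} = 0 ⇒ q_{Kora} = 22.2 − 0.2q_{Pike}.
At q_{Pike} = 16: q_{Kora} = 22.2 − 0.2·16 = 19.

19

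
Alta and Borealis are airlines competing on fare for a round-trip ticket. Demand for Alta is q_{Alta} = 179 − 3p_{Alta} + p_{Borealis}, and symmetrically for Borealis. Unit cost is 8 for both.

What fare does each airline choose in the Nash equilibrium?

40.6

Alta's profit: π = (p_{Alta} − 8)(179 − 3p_{Alta} + p_{Borealis}).
∂π/∂p_{Alta} = 203 − 6p_{Alta} + p_{Borealis} = 0 ⇒ p_{Alta} = 203/6 + (1/6)p_{Borealis}.
Setting p_{Alta} = p_{Borealis} in the reaction function: p_{Alta} = 203/6 + (1/6)p_{Alta}, so p_{Alta} = (203/6) / (5/6) = 40.6.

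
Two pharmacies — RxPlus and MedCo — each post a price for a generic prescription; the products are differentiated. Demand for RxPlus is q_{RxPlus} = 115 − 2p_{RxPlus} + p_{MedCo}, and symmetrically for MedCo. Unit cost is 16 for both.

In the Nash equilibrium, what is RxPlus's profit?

2178

RxPlus's profit: π = (p_{RxPlus} − 16)(115 − 2p_{RxPlus} + p_{MedCo}).
∂π/∂p_{RxPlus} = 147 − 4p_{RxPlus} + p_{MedCo} = 0 ⇒ p_{RxPlus} = 36.75 + 0.25p_{MedCo}.
By symmetry p_{MedCo} = p_{RxPlus}; substituting into the reaction function, 0.75p_{RxPlus} = 36.75 and p_{RxPlus} = 49.
q_{RxPlus} = 115 − 2·49 + 49 = 66.
Profit = (49 − 16)·66 = 2178.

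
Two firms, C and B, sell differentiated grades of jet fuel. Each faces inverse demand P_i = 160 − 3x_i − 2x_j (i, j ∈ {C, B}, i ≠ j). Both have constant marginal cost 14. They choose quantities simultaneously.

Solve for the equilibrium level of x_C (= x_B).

Firm C's profit: π = x_C(160 − 3x_C − 2x_B) − 14x_C.
∂π/∂x_C = 146 − 6x_C − 2x_B = 0 ⇒ x_C = 73/3 − (1/3)x_B.
Setting x_C = x_B in the reaction function: x_C = 73/3 − (1/3)x_C, so x_C = (73/3) / (4/3) = 18.25.

18.25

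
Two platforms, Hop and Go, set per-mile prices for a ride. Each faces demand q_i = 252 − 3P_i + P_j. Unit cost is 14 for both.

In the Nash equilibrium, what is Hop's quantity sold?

134.4

Hop's profit: π = (P_{Hop} − 14)(252 − 3P_{Hop} + P_{Go}).
∂π/∂P_{Hop} = 294 − 6P_{Hop} + P_{Go} = 0 ⇒ P_{Hop} = 49 + (1/6)P_{Go}.
Setting P_{Hop} = P_{Go} in the reaction function: P_{Hop} = 49 + (1/6)P_{Hop}, so P_{Hop} = 49 / (5/6) = 58.8.
q_{Hop} = 252 − 3·58.8 + 58.8 = 134.4.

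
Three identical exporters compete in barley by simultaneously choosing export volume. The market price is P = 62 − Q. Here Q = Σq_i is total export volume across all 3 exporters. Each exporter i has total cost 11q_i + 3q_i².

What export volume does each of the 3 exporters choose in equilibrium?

A representative exporter's profit is π_i = q_i(62 − Q) − 11q_i − 3q_i², with Q = q_i + Σ_{j≠i} q_j.
First-order condition: 51 − 8q_i − Σ_{j≠i} q_j = 0.
In a symmetric equilibrium every exporter chooses the same q, so Σ_{j≠i} q_j = 2q. The condition becomes 51 − 10q = 0, giving q = 51/10 = 5.1.

5.1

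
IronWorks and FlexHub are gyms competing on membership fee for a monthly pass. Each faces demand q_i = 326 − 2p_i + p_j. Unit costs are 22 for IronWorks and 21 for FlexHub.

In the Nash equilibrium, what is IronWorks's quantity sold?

IronWorks's profit: π = (p_{IronWorks} − 22)(326 − 2p_{IronWorks} + p_{FlexHub}).
∂π/∂p_{IronWorks} = 370 − 4p_{IronWorks} + p_{FlexHub} = 0 ⇒ p_{IronWorks} = 92.5 + 0.25p_{FlexHub}.
Similarly p_{FlexHub} = 92 + 0.25p_{IronWorks}.
Solving the two reaction functions simultaneously: (1 − (0.25)(0.25))p_{IronWorks} = 92.5 + 0.25·92, so 0.9375p_{IronWorks} = 115.5 and p_{IronWorks} = 123.2.
Then p_{FlexHub} = 92 + 0.25·123.2 = 122.8.
q_{IronWorks} = 326 − 2·123.2 + 122.8 = 202.4.

202.4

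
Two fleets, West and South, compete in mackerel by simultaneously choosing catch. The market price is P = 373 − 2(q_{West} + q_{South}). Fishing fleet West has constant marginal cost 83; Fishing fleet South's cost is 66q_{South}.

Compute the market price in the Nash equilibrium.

174

Fishing fleet West's profit: π = q_{West}(373 − 2(q_{West} + q_{South})) − 83q_{West}.
∂π/∂q_{West} = 290 − 4q_{West} − 2q_{South} = 0, so q_{West} = 72.5 − 0.5q_{South}.
By the same steps for South: q_{South} = 76.75 − 0.5q_{West}.
Plugging q_{South} into West's best response: q_{West} = 72.5 − 0.5(76.75 − 0.5q_{West}) ⇒ 0.75q_{West} = 34.125, so q_{West} = 45.5.
Then q_{South} = 76.75 − 0.5·45.5 = 54.
Equilibrium price: P = 373 − 2·99.5 = 174.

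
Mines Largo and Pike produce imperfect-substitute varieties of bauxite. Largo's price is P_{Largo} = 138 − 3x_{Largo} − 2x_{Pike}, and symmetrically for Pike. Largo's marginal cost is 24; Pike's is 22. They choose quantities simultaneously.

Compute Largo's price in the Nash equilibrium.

66.375

Mine Largo's profit: π = x_{Largo}(138 − 3x_{Largo} − 2x_{Pike}) − 24x_{Largo}.
∂π/∂x_{Largo} = 114 − 6x_{Largo} − 2x_{Pike} = 0 ⇒ x_{Largo} = 19 − (1/3)x_{Pike}.
Similarly x_{Pike} = 58/3 − (1/3)x_{Largo}.
Solving the two reaction functions simultaneously: (1 − (−1/3)(−1/3))x_{Largo} = 19 − (1/3)·(58/3), so (8/9)x_{Largo} = 113/9 and x_{Largo} = 14.125.
Then x_{Pike} = 58/3 − (1/3)·14.125 = 14.625.
P_{Largo} = 138 − 3·14.125 − 2·14.625 = 66.375.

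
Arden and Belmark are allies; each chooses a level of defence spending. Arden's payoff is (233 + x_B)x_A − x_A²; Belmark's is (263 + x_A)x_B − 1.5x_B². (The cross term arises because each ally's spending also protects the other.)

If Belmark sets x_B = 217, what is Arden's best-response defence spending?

225

Expanding Arden's payoff: 233x_A + x_Bx_A − x_A².
∂π/∂x_A = 233 + x_B − 2x_A = 0, so x_A = 116.5 + 0.5x_B.
At x_B = 217: x_A = 116.5 + 0.5·217 = 225.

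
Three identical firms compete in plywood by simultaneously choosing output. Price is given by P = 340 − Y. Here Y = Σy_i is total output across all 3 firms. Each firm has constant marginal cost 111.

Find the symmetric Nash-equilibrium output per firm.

57.25

A representative firm's profit is π_i = y_i(340 − Y) − 111y_i, with Y = y_i + Σ_{j≠i} y_j.
First-order condition: 229 − 2y_i − Σ_{j≠i} y_j = 0.
With identical firms, set every y_j = y: then 229 − 2y − 2y = 0, i.e. y = 229/4 = 57.25.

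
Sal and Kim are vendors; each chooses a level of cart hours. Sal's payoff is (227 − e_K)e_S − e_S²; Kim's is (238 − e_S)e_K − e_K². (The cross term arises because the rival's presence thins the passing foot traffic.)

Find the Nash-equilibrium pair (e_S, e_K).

72, 83

Expanding Sal's payoff: 227e_S − e_Ke_S − e_S².
∂π/∂e_S = 227 − e_K − 2e_S = 0, so e_S = 113.5 − 0.5e_K.
Likewise for Kim: e_K = 119 − 0.5e_S.
Solving the two reaction functions simultaneously: (1 − (−0.5)(−0.5))e_S = 113.5 − 0.5·119, so 0.75e_S = 54 and e_S = 72.
Then e_K = 119 − 0.5·72 = 83.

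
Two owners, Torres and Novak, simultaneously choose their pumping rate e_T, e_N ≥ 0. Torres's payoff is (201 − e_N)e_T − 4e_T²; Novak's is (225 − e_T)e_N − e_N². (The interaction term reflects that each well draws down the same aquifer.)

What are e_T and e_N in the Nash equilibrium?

11.8, 106.6

Expanding Torres's payoff: 201e_T − e_Ne_T − 4e_T².
∂π/∂e_T = 201 − e_N − 8e_T = 0, so e_T = 25.125 − 0.125e_N.
Likewise for Novak: e_N = 112.5 − 0.5e_T.
Solving the two reaction functions simultaneously: (1 − (−0.125)(−0.5))e_T = 25.125 − 0.125·112.5, so 0.9375e_T = 11.0625 and e_T = 11.8.
Then e_N = 112.5 − 0.5·11.8 = 106.6.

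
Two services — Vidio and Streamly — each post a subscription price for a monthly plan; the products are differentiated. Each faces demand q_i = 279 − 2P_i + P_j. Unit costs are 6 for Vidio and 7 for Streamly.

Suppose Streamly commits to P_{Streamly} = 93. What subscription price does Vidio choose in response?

96

Vidio's profit: π = (P_{Vidio} − 6)(279 − 2P_{Vidio} + P_{Streamly}).
∂π/∂P_{Vidio} = 291 − 4P_{Vidio} + P_{Streamly} = 0 ⇒ P_{Vidio} = 72.75 + 0.25P_{Streamly}.
At P_{Streamly} = 93: P_{Vidio} = 72.75 + 0.25·93 = 96.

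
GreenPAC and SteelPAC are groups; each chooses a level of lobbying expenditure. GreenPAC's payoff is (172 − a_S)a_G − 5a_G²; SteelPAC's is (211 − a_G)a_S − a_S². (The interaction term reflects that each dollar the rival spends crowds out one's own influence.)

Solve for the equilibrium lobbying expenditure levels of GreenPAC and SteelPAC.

7, 102

Expanding GreenPAC's payoff: 172a_G − a_Sa_G − 5a_G².
∂π/∂a_G = 172 − a_S − 10a_G = 0, so a_G = 17.2 − 0.1a_S.
Likewise for SteelPAC: a_S = 105.5 − 0.5a_G.
Plugging a_S into GreenPAC's best response: a_G = 17.2 − 0.1(105.5 − 0.5a_G) ⇒ 0.95a_G = 6.65, so a_G = 7.
Then a_S = 105.5 − 0.5·7 = 102.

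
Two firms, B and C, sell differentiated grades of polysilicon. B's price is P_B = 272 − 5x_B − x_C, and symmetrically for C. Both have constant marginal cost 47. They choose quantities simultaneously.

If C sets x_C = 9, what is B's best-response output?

21.6

Firm B's profit: π = x_B(272 − 5x_B − x_C) − 47x_B.
∂π/∂x_B = 225 − 10x_B − x_C = 0 ⇒ x_B = 22.5 − 0.1x_C.
At x_C = 9: x_B = 22.5 − 0.1·9 = 21.6.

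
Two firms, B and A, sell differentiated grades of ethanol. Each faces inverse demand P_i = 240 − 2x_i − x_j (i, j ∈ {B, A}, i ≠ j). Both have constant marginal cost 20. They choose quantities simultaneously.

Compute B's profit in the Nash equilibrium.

Firm B's profit: π = x_B(240 − 2x_B − x_A) − 20x_B.
∂π/∂x_B = 220 − 4x_B − x_A = 0 ⇒ x_B = 55 − 0.25x_A.
Setting x_B = x_A in the reaction function: x_B = 55 − 0.25x_B, so x_B = 55 / 1.25 = 44.
P_B = 240 − 2·44 − 44 = 108.
Profit = (108 − 20)·44 = 3872.

3872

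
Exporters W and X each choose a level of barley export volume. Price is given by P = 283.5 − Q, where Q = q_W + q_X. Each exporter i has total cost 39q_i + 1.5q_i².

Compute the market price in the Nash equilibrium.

Exporter W's profit: π = q_W(283.5 − (q_W + q_X)) − 39q_W − 1.5q_W².
∂π/∂q_W = 244.5 − 5q_W − q_X = 0, so q_W = 48.9 − 0.2q_X.
The game is symmetric, so in equilibrium q_X = q_W: the reaction function gives 1.2q_W = 48.9, hence q_W = 40.75.
Equilibrium price: P = 283.5 − 81.5 = 202.

202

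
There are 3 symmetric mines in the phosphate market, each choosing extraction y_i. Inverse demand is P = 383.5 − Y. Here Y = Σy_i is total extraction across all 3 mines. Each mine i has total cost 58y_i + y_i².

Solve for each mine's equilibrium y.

A representative mine's profit is π_i = y_i(383.5 − Y) − 58y_i − y_i², with Y = y_i + Σ_{j≠i} y_j.
First-order condition: 325.5 − 4y_i − Σ_{j≠i} y_j = 0.
In a symmetric equilibrium every mine chooses the same y, so Σ_{j≠i} y_j = 2y. The condition becomes 325.5 − 6y = 0, giving y = 325.5/6 = 54.25.

54.25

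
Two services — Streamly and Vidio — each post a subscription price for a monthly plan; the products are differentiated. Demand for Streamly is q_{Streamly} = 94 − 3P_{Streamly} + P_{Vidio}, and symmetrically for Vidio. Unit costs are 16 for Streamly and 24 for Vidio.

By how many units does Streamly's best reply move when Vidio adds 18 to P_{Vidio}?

3

Streamly's profit: π = (P_{Streamly} − 16)(94 − 3P_{Streamly} + P_{Vidio}).
∂π/∂P_{Streamly} = 142 − 6P_{Streamly} + P_{Vidio} = 0 ⇒ P_{Streamly} = 71/3 + (1/6)P_{Vidio}.
The reaction-function slope is 1/6, so an 18-unit rise in P_{Vidio} moves P_{Streamly} by 1/6 × 18 = 3. Streamly's best response rises — the actions are strategic complements.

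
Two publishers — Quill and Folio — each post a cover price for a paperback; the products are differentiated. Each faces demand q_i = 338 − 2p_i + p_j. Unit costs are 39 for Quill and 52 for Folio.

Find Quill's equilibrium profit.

20563.92

Quill's profit: π = (p_{Quill} − 39)(338 − 2p_{Quill} + p_{Folio}).
∂π/∂p_{Quill} = 416 − 4p_{Quill} + p_{Folio} = 0 ⇒ p_{Quill} = 104 + 0.25p_{Folio}.
Similarly p_{Folio} = 110.5 + 0.25p_{Quill}.
Plugging p_{Folio} into Quill's best response: p_{Quill} = 104 + 0.25(110.5 + 0.25p_{Quill}) ⇒ 0.9375p_{Quill} = 131.625, so p_{Quill} = 140.4.
Then p_{Folio} = 110.5 + 0.25·140.4 = 145.6.
q_{Quill} = 338 − 2·140.4 + 145.6 = 202.8.
Profit = (140.4 − 39)·202.8 = 20563.92.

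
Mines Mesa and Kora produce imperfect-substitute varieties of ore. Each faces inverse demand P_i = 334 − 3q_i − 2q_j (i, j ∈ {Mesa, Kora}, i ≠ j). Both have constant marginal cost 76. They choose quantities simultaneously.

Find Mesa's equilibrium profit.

Mine Mesa's profit: π = q_{Mesa}(334 − 3q_{Mesa} − 2q_{Kora}) − 76q_{Mesa}.
∂π/∂q_{Mesa} = 258 − 6q_{Mesa} − 2q_{Kora} = 0 ⇒ q_{Mesa} = 43 − (1/3)q_{Kora}.
Setting q_{Mesa} = q_{Kora} in the reaction function: q_{Mesa} = 43 − (1/3)q_{Mesa}, so q_{Mesa} = 43 / (4/3) = 32.25.
P_{Mesa} = 334 − 3·32.25 − 2·32.25 = 172.75.
Profit = (172.75 − 76)·32.25 = 3120.1875.

3120.1875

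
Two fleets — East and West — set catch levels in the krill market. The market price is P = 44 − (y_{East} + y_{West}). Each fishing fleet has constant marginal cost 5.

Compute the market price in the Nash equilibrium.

Fishing fleet East's profit: π = y_{East}(44 − (y_{East} + y_{West})) − 5y_{East}.
∂π/∂y_{East} = 39 − 2y_{East} − y_{West} = 0, so y_{East} = 19.5 − 0.5y_{West}.
By symmetry y_{West} = y_{East}; substituting into the reaction function, 1.5y_{East} = 19.5 and y_{East} = 13.
Equilibrium price: P = 44 − 26 = 18.

18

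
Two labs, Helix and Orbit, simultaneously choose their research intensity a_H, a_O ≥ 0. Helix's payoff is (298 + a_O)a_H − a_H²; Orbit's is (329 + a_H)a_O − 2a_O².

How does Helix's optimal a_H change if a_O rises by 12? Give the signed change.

Expanding Helix's payoff: 298a_H + a_Oa_H − a_H².
∂π/∂a_H = 298 + a_O − 2a_H = 0, so a_H = 149 + 0.5a_O.
The reaction-function slope is 0.5, so a 12-unit rise in a_O moves a_H by 0.5 × 12 = 6. Helix's best response rises — the actions are strategic complements.

6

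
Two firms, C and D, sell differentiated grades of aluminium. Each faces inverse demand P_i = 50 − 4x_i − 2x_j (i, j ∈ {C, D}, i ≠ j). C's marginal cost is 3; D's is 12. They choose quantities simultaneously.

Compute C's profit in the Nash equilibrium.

100

Firm C's profit: π = x_C(50 − 4x_C − 2x_D) − 3x_C.
∂π/∂x_C = 47 − 8x_C − 2x_D = 0 ⇒ x_C = 5.875 − 0.25x_D.
Similarly x_D = 4.75 − 0.25x_C.
Solving the two reaction functions simultaneously: (1 − (−0.25)(−0.25))x_C = 5.875 − 0.25·4.75, so 0.9375x_C = 4.6875 and x_C = 5.
Then x_D = 4.75 − 0.25·5 = 3.5.
P_C = 50 − 4·5 − 2·3.5 = 23.
Profit = (23 − 3)·5 = 100.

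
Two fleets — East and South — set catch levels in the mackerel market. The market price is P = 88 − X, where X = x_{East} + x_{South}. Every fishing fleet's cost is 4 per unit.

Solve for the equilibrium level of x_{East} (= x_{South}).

Fishing fleet East's profit: π = x_{East}(88 − (x_{East} + x_{South})) − 4x_{East}.
∂π/∂x_{East} = 84 − 2x_{East} − x_{South} = 0, so x_{East} = 42 − 0.5x_{South}.
By symmetry x_{South} = x_{East}; substituting into the reaction function, 1.5x_{East} = 42 and x_{East} = 28.

28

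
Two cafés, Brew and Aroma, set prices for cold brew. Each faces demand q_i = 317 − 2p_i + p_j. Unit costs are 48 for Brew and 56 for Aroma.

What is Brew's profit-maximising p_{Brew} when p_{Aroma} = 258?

Brew's profit: π = (p_{Brew} − 48)(317 − 2p_{Brew} + p_{Aroma}).
∂π/∂p_{Brew} = 413 − 4p_{Brew} + p_{Aroma} = 0 ⇒ p_{Brew} = 103.25 + 0.25p_{Aroma}.
At p_{Aroma} = 258: p_{Brew} = 103.25 + 0.25·258 = 167.75.

167.75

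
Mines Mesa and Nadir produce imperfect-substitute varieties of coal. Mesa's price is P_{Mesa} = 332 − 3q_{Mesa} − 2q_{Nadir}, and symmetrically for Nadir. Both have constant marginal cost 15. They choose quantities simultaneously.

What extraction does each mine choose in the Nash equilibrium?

39.625

Mine Mesa's profit: π = q_{Mesa}(332 − 3q_{Mesa} − 2q_{Nadir}) − 15q_{Mesa}.
∂π/∂q_{Mesa} = 317 − 6q_{Mesa} − 2q_{Nadir} = 0 ⇒ q_{Mesa} = 317/6 − (1/3)q_{Nadir}.
By symmetry q_{Nadir} = q_{Mesa}; substituting into the reaction function, (4/3)q_{Mesa} = 317/6 and q_{Mesa} = 39.625.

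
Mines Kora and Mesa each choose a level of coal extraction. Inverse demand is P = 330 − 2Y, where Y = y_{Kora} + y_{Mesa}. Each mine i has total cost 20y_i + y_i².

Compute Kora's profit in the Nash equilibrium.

4504.6875

Mine Kora's profit: π = y_{Kora}(330 − 2(y_{Kora} + y_{Mesa})) − 20y_{Kora} − y_{Kora}².
∂π/∂y_{Kora} = 310 − 6y_{Kora} − 2y_{Mesa} = 0, so y_{Kora} = 155/3 − (1/3)y_{Mesa}.
By symmetry y_{Mesa} = y_{Kora}; substituting into the reaction function, (4/3)y_{Kora} = 155/3 and y_{Kora} = 38.75.
Price P = 330 − 2·77.5 = 175.
Kora's profit: (175 − 20)·38.75 − (38.75)² = 4504.6875.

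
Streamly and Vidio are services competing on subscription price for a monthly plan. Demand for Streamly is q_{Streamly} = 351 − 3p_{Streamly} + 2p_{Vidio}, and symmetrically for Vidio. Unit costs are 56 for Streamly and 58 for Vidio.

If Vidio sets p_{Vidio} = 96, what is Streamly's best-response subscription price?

Streamly's profit: π = (p_{Streamly} − 56)(351 − 3p_{Streamly} + 2p_{Vidio}).
∂π/∂p_{Streamly} = 519 − 6p_{Streamly} + 2p_{Vidio} = 0 ⇒ p_{Streamly} = 86.5 + (1/3)p_{Vidio}.
At p_{Vidio} = 96: p_{Streamly} = 86.5 + (1/3)·96 = 118.5.

118.5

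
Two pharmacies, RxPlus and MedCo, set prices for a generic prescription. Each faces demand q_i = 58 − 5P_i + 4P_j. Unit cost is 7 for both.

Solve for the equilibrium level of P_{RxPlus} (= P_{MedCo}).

15.5

RxPlus's profit: π = (P_{RxPlus} − 7)(58 − 5P_{RxPlus} + 4P_{MedCo}).
∂π/∂P_{RxPlus} = 93 − 10P_{RxPlus} + 4P_{MedCo} = 0 ⇒ P_{RxPlus} = 9.3 + 0.4P_{MedCo}.
Setting P_{RxPlus} = P_{MedCo} in the reaction function: P_{RxPlus} = 9.3 + 0.4P_{RxPlus}, so P_{RxPlus} = 9.3 / 0.6 = 15.5.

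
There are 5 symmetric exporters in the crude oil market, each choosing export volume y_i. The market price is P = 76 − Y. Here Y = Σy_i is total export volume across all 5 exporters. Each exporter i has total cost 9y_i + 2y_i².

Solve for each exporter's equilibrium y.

A representative exporter's profit is π_i = y_i(76 − Y) − 9y_i − 2y_i², with Y = y_i + Σ_{j≠i} y_j.
First-order condition: 67 − 6y_i − Σ_{j≠i} y_j = 0.
Imposing symmetry (y_j = y for all j) turns Σ_{j≠i} y_j into 4y, so 67 = 10y and y = 6.7.

6.7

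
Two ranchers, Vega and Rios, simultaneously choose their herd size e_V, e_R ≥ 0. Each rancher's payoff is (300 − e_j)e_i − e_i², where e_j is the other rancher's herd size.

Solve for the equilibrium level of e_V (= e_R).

Vega's payoff is (300 − e_R)e_V − e_V².
∂π/∂e_V = 300 − e_R − 2e_V = 0, so e_V = 150 − 0.5e_R.
By symmetry e_R = e_V; substituting into the reaction function, 1.5e_V = 150 and e_V = 100.

100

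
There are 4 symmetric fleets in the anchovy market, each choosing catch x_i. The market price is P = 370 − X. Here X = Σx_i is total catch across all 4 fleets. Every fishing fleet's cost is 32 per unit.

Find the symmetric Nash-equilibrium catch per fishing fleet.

A representative fishing fleet's profit is π_i = x_i(370 − X) − 32x_i, with X = x_i + Σ_{j≠i} x_j.
First-order condition: 338 − 2x_i − Σ_{j≠i} x_j = 0.
In a symmetric equilibrium every fishing fleet chooses the same x, so Σ_{j≠i} x_j = 3x. The condition becomes 338 − 5x = 0, giving x = 338/5 = 67.6.

67.6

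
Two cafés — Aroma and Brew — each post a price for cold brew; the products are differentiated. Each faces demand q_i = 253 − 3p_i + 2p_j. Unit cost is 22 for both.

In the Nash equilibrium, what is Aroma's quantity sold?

173.25

Aroma's profit: π = (p_{Aroma} − 22)(253 − 3p_{Aroma} + 2p_{Brew}).
∂π/∂p_{Aroma} = 319 − 6p_{Aroma} + 2p_{Brew} = 0 ⇒ p_{Aroma} = 319/6 + (1/3)p_{Brew}.
By symmetry p_{Brew} = p_{Aroma}; substituting into the reaction function, (2/3)p_{Aroma} = 319/6 and p_{Aroma} = 79.75.
q_{Aroma} = 253 − 3·79.75 + 2·79.75 = 173.25.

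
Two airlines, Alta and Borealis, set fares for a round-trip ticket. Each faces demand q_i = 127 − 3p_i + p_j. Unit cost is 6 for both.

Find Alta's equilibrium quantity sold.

Alta's profit: π = (p_{Alta} − 6)(127 − 3p_{Alta} + p_{Borealis}).
∂π/∂p_{Alta} = 145 − 6p_{Alta} + p_{Borealis} = 0 ⇒ p_{Alta} = 145/6 + (1/6)p_{Borealis}.
By symmetry p_{Borealis} = p_{Alta}; substituting into the reaction function, (5/6)p_{Alta} = 145/6 and p_{Alta} = 29.
q_{Alta} = 127 − 3·29 + 29 = 69.

69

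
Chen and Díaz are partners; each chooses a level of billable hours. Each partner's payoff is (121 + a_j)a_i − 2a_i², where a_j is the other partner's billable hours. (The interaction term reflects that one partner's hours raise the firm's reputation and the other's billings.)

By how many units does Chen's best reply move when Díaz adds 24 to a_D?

Chen's payoff is (121 + a_D)a_C − 2a_C².
∂π/∂a_C = 121 + a_D − 4a_C = 0, so a_C = 30.25 + 0.25a_D.
The reaction-function slope is 0.25, so a 24-unit rise in a_D moves a_C by 0.25 × 24 = 6. Chen's best response rises — the actions are strategic complements.

6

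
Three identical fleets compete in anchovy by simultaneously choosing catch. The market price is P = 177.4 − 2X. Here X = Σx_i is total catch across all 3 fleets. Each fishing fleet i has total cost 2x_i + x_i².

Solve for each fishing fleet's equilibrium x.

A representative fishing fleet's profit is π_i = x_i(177.4 − 2X) − 2x_i − x_i², with X = x_i + Σ_{j≠i} x_j.
First-order condition: 175.4 − 6x_i − 2Σ_{j≠i} x_j = 0.
In a symmetric equilibrium every fishing fleet chooses the same x, so Σ_{j≠i} x_j = 2x. The condition becomes 175.4 − 10x = 0, giving x = 175.4/10 = 17.54.

17.54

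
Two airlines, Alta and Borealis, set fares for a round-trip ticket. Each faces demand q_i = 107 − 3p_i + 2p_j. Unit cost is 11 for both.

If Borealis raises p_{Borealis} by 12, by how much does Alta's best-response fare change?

Alta's profit: π = (p_{Alta} − 11)(107 − 3p_{Alta} + 2p_{Borealis}).
∂π/∂p_{Alta} = 140 − 6p_{Alta} + 2p_{Borealis} = 0 ⇒ p_{Alta} = 70/3 + (1/3)p_{Borealis}.
The reaction-function slope is 1/3, so a 12-unit rise in p_{Borealis} moves p_{Alta} by 1/3 × 12 = 4. Alta's best response rises — the actions are strategic complements.

4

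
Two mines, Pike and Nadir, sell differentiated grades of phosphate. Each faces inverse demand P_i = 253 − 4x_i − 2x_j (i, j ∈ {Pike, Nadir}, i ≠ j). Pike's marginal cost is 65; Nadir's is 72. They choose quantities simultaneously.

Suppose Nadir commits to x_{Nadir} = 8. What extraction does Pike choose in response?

21.5

Mine Pike's profit: π = x_{Pike}(253 − 4x_{Pike} − 2x_{Nadir}) − 65x_{Pike}.
∂π/∂x_{Pike} = 188 − 8x_{Pike} − 2x_{Nadir} = 0 ⇒ x_{Pike} = 23.5 − 0.25x_{Nadir}.
At x_{Nadir} = 8: x_{Pike} = 23.5 − 0.25·8 = 21.5.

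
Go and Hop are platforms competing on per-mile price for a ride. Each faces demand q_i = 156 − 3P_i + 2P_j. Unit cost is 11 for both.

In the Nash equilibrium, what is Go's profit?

Go's profit: π = (P_{Go} − 11)(156 − 3P_{Go} + 2P_{Hop}).
∂π/∂P_{Go} = 189 − 6P_{Go} + 2P_{Hop} = 0 ⇒ P_{Go} = 31.5 + (1/3)P_{Hop}.
By symmetry P_{Hop} = P_{Go}; substituting into the reaction function, (2/3)P_{Go} = 31.5 and P_{Go} = 47.25.
q_{Go} = 156 − 3·47.25 + 2·47.25 = 108.75.
Profit = (47.25 − 11)·108.75 = 3942.1875.

3942.1875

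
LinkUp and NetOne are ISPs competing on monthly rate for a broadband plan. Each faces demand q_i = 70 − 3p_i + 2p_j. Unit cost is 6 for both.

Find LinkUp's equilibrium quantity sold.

48

LinkUp's profit: π = (p_{LinkUp} − 6)(70 − 3p_{LinkUp} + 2p_{NetOne}).
∂π/∂p_{LinkUp} = 88 − 6p_{LinkUp} + 2p_{NetOne} = 0 ⇒ p_{LinkUp} = 44/3 + (1/3)p_{NetOne}.
By symmetry p_{NetOne} = p_{LinkUp}; substituting into the reaction function, (2/3)p_{LinkUp} = 44/3 and p_{LinkUp} = 22.
q_{LinkUp} = 70 − 3·22 + 2·22 = 48.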